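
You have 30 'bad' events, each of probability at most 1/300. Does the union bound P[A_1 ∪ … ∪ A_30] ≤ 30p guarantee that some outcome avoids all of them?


Union bound: P[∪_{i=1}^{30} A_i] ≤ Σ_i P[A_i] ≤ 30·p = 30·(1/300) = 1/10.
Numerically: 1/10 ≈ 0.1000000.
Is 1/10 < 1? YES.
Since P[∪ A_i] ≤ 1/10 < 1, the complement has P[∩ A_i^c] ≥ 1 − 1/10 = 9/10 > 0, so some outcome avoids every A_i.

30·p = 1/10 ≈ 0.1000000; existence CERTIFIED by the union bound.


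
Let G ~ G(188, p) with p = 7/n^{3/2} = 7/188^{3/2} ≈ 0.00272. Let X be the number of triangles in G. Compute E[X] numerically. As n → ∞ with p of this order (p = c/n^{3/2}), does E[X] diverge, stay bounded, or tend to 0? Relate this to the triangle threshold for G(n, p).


Number of potential triangles: C(188, 3) = 1089836.
Each occurs with probability p³ ≈ (0.00272)³ ≈ 2.00255e-08.
By linearity: E[X] = C(188, 3)·p³ ≈ 1089836 · 2.00255e-08 ≈ 0.022.
Since α = 3/2 > 1, p = c/n^{3/2} = o(1/n) is below the triangle threshold p ~ 1/n. Asymptotically E[X] ~ (c³/6)·n^{3(1−α)} = (7³/6)·n^{-1.5} → 0, so by Markov's inequality G has no triangles w.h.p.

E[X] ≈ 0.022; in regime p = Θ(1/n^{3/2}) E[X] tends to 0 (below the triangle threshold p ~ 1/n).


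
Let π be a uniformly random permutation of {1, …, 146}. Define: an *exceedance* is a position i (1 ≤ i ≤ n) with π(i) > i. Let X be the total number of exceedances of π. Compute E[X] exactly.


Write X = Σ_{i=1}^{146} X_i, where X_i = 1_{π(i) > i}.
For each fixed i, π(i) is uniform over {1, …, 146} (marginal of a uniform permutation), so P[π(i) > i] = (n − i)/n. Summing: Σ_{i=1}^{146} (n − i)/n = (0 + 1 + … + 145)/146 = 146(146 − 1)/(2·146) = (146 − 1)/2.
Hence E[X] = Σ_{i=1}^{146} (146 − i)/146 = 145/2 ≈ 72.500000.

E[X] = 145/2 = 72.500000.


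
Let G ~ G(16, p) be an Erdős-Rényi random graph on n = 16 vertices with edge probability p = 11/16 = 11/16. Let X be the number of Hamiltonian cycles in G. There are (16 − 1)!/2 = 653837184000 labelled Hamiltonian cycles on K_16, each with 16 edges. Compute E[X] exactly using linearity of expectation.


K_16 has (16 − 1)!/2 = 653837184000 labelled Hamiltonian cycles.
For each such Hamiltonian cycle H, let X_H = 1 if all 16 edges of H are present in G. Then P[X_H = 1] = p^{16} = (11/16)^{16} = 45949729863572161/18446744073709551616.
By linearity of expectation: E[X] = Σ_H E[X_H] = 653837184000 · p^{16} = 653837184000 · 45949729863572161/18446744073709551616 = 29339494120662818290072875/18014398509481984.
Numerically: E[X] ≈ 1.629e+09.

E[X] = 653837184000 · (11/16)^{16} = 29339494120662818290072875/18014398509481984 ≈ 1.629e+09.


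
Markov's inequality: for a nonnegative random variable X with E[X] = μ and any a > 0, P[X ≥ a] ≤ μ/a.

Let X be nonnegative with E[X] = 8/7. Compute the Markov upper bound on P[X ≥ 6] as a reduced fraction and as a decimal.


μ = E[X] = 8/7, a = 6.
Markov: P[X ≥ 6] ≤ μ/a = (8/7)/6 = 4/21.
Numerically: ≈ 0.190476.
(Since a = 6 > μ = 1.142857, the bound 4/21 is < 1 and informative.)

P[X ≥ 6] ≤ 4/21 ≈ 0.190476.


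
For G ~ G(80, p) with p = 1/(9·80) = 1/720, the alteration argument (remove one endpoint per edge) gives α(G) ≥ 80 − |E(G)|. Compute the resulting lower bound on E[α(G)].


E[|E(G)|] = C(80, 2)·p = 3160 · (1/720) = 79/18.
E[α(G)] ≥ n − E[|E(G)|] = 80 − 79/18 = 1361/18.
Numerically: ≈ 75.611111.
(This is only a lower bound; the true E[α(G)] may be larger.)

E[α(G)] ≥ 1361/18 ≈ 75.611111.


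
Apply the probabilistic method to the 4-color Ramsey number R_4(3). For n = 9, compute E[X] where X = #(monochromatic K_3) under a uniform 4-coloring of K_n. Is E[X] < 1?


E[X] = C(9, 3) · 4^{1 − 3} = 84 · 4^{−2} = 84/16.
As a reduced fraction: E[X] = 21/4 ≈ 5.2500.
Is E[X] < 1? NO.
Since E[X] ≥ 1, the first-moment bound is inconclusive at n = 9; it does NOT by itself certify R_4(3) > 9.

E[X] = 21/4 ≈ 5.2500; E[X] ≥ 1; first-moment method inconclusive here.


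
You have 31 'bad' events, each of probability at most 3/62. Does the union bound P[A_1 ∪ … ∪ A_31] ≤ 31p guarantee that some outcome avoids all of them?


Union bound: P[∪_{i=1}^{31} A_i] ≤ Σ_i P[A_i] ≤ 31·p = 31·(3/62) = 3/2.
Numerically: 3/2 ≈ 1.50000.
Is 3/2 < 1? NO.
Since the bound 3/2 is ≥ 1, the union bound is uninformative here; it does NOT by itself certify existence.

31·p = 3/2 ≈ 1.50000; existence NOT certified by the union bound.


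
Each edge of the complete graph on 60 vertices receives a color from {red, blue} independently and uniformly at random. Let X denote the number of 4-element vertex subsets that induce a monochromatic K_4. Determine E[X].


Let X = Σ_S X_S over the C(60, 4) = 487635 subsets S of size 4, where X_S = 1 if the K_4 on S is monochromatic.
For a fixed S, the K_4 on S has C(4, 2) = 6 edges. P[all 6 edges red] = (1/2)^6, and likewise for blue, so P[monochromatic] = 2·(1/2)^6 = 2^{1 − 6} = 1/32.
By linearity of expectation: E[X] = C(60, 4) · 2^{1 − 6} = 487635 · 1/32 = 487635/32.
Numerically: E[X] ≈ 15238.593750.

E[X] = C(60,4)·2^(1−C(4,2)) = 487635/32 ≈ 15238.593750.


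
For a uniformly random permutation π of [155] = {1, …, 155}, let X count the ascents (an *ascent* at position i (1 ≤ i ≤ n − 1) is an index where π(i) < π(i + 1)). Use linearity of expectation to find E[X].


Write X = Σ X_I over i = 1, …, 154, with X_I the indicator of one ascent.
There are 154 indicators.
For each fixed i, the pair (π(i), π(i+1)) is a uniformly random ordered pair of distinct values from {1, …, 155}; by symmetry P[π(i) < π(i+1)] = 1/2.
By linearity: E[X] = 154 · (1/2) = (155 − 1) · (1/2) = 77 ≈ 77.000.

E[X] = 77 = 77.000.


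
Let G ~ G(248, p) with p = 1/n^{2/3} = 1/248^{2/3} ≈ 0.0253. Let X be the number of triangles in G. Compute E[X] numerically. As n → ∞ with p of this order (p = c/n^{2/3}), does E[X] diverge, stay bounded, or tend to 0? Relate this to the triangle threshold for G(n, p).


Number of potential triangles: C(248, 3) = 2511496.
Each occurs with probability p³ ≈ (0.0253)³ ≈ 1.62591e-05.
By linearity: E[X] = C(248, 3)·p³ ≈ 2511496 · 1.62591e-05 ≈ 40.835.
Since α = 2/3 < 1, p = c/n^{2/3} ≫ 1/n is above the triangle threshold p ~ 1/n. Asymptotically E[X] ~ (c³/6)·n^{3(1−α)} = (1³/6)·n^{1} → ∞; triangles are abundant w.h.p.

E[X] ≈ 40.835; in regime p = Θ(1/n^{2/3}) E[X] diverges (above the triangle threshold p ~ 1/n).


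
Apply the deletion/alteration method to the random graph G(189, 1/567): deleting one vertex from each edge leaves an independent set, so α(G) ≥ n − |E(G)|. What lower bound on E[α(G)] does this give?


E[|E(G)|] = C(189, 2)·p = 17766 · (1/567) = 94/3.
E[α(G)] ≥ n − E[|E(G)|] = 189 − 94/3 = 473/3.
Numerically: ≈ 157.6667.
(This is only a lower bound; the true E[α(G)] may be larger.)

E[α(G)] ≥ 473/3 ≈ 157.6667.


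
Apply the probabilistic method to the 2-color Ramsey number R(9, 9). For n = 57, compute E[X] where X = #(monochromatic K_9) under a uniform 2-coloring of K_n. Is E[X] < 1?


E[X] = C(57, 9) · 2^{1 − 36} = 8996462475 · 2^{−35} = 8996462475/34359738368.
As a reduced fraction: E[X] = 8996462475/34359738368 ≈ 0.26183.
Is E[X] < 1? YES.
Since E[X] < 1, there exists a 2-coloring of K_{57} with no monochromatic K_9; hence R(9, 9) > 57.

E[X] = 8996462475/34359738368 ≈ 0.26183; E[X] < 1, so R(9, 9) > 57.


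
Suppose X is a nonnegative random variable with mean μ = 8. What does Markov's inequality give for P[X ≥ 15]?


μ = E[X] = 8, a = 15.
Markov: P[X ≥ 15] ≤ μ/a = (8)/15 = 8/15.
Numerically: ≈ 0.533333.
(Since a = 15 > μ = 8.000000, the bound 8/15 is < 1 and informative.)

P[X ≥ 15] ≤ 8/15 ≈ 0.533333.


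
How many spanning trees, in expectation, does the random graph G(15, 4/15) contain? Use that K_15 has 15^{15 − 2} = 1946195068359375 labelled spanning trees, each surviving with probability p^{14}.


K_15 has 15^{15 − 2} = 1946195068359375 labelled spanning trees.
For each such spanning tree H, let X_H = 1 if all 14 edges of H are present in G. Then P[X_H = 1] = p^{14} = (4/15)^{14} = 268435456/29192926025390625.
By linearity: E[X] = Σ_H E[X_H] = 1946195068359375 · p^{14} = 1946195068359375 · 268435456/29192926025390625 = 268435456/15.
Numerically: E[X] ≈ 1.7896e+07.

E[X] = 1946195068359375 · (4/15)^{14} = 268435456/15 ≈ 1.7896e+07.


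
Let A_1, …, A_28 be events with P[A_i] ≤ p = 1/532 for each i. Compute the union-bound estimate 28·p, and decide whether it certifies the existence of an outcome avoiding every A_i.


Union bound: P[∪_{i=1}^{28} A_i] ≤ Σ_i P[A_i] ≤ 28·p = 28·(1/532) = 1/19.
Numerically: 1/19 ≈ 0.053.
Is 1/19 < 1? YES.
Since P[∪ A_i] ≤ 1/19 < 1, the complement has P[∩ A_i^c] ≥ 1 − 1/19 = 18/19 > 0, so some outcome avoids every A_i.

28·p = 1/19 ≈ 0.053; existence CERTIFIED by the union bound.


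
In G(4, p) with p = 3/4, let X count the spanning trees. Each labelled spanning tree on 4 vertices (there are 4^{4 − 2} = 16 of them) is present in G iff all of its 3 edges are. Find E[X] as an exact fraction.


K_4 has 4^{4 − 2} = 16 labelled spanning trees.
For each such spanning tree H, let X_H = 1 if all 3 edges of H are present in G. Then P[X_H = 1] = p^{3} = (3/4)^{3} = 27/64.
By linearity of expectation: E[X] = Σ_H E[X_H] = 16 · p^{3} = 16 · 27/64 = 27/4.
Numerically: E[X] ≈ 6.75.

E[X] = 16 · (3/4)^{3} = 27/4 ≈ 6.75.


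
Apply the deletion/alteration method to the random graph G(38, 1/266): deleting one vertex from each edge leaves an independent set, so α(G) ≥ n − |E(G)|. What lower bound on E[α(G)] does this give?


E[|E(G)|] = C(38, 2)·p = 703 · (1/266) = 37/14.
E[α(G)] ≥ n − E[|E(G)|] = 38 − 37/14 = 495/14.
Numerically: ≈ 35.357143.
(This is only a lower bound; the true E[α(G)] may be larger.)

E[α(G)] ≥ 495/14 ≈ 35.357143.


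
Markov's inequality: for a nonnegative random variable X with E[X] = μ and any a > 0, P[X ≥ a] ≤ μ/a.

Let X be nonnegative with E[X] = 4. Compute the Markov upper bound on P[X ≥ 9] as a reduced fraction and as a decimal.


μ = E[X] = 4, a = 9.
Markov: P[X ≥ 9] ≤ μ/a = (4)/9 = 4/9.
Numerically: ≈ 0.444444.
(Since a = 9 > μ = 4.000000, the bound 4/9 is < 1 and informative.)

P[X ≥ 9] ≤ 4/9 ≈ 0.444444.


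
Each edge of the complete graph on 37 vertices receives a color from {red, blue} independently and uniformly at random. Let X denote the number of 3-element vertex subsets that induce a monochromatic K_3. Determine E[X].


Let X = Σ_S X_S over the C(37, 3) = 7770 subsets S of size 3, where X_S = 1 if the K_3 on S is monochromatic.
For a fixed S, the K_3 on S has C(3, 2) = 3 edges. P[all 3 edges red] = (1/2)^3, and likewise for blue, so P[monochromatic] = 2·(1/2)^3 = 2^{1 − 3} = 1/4.
Summing: E[X] = C(37, 3) · 2^{1 − 3} = 7770 · 1/4 = 3885/2.
Numerically: E[X] ≈ 1942.500000.

E[X] = C(37,3)·2^(1−C(3,2)) = 3885/2 ≈ 1942.500000.


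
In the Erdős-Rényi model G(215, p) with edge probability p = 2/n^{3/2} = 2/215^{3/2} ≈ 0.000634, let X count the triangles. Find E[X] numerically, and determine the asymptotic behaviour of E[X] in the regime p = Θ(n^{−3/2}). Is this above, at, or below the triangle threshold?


Number of potential triangles: C(215, 3) = 1633355.
Each occurs with probability p³ ≈ (0.000634)³ ≈ 2.55339e-10.
By linearity: E[X] = C(215, 3)·p³ ≈ 1633355 · 2.55339e-10 ≈ 0.000.
Since α = 3/2 > 1, p = c/n^{3/2} = o(1/n) is below the triangle threshold p ~ 1/n. Asymptotically E[X] ~ (c³/6)·n^{3(1−α)} = (2³/6)·n^{-1.5} → 0, so by Markov's inequality G has no triangles w.h.p.

E[X] ≈ 0.000; in regime p = Θ(1/n^{3/2}) E[X] tends to 0 (below the triangle threshold p ~ 1/n).


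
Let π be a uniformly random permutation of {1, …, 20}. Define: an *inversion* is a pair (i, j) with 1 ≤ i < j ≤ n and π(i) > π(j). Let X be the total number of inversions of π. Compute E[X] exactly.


Write X = Σ X_I over the C(20, 2) = 190 pairs i < j, with X_I the indicator of one inversion.
There are 190 indicators.
For each fixed pair i < j, the values π(i) and π(j) are two distinct elements of {1, …, 20} in uniformly random order; by symmetry P[π(i) > π(j)] = 1/2.
By linearity: E[X] = 190 · (1/2) = C(20, 2) · (1/2) = 190/2 = 95 ≈ 95.000000.

E[X] = 95 = 95.000000.


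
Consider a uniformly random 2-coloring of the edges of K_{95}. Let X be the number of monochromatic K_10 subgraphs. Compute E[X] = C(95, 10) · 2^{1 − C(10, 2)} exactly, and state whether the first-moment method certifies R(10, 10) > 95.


E[X] = C(95, 10) · 2^{1 − 45} = 10104934117421 · 2^{−44} = 10104934117421/17592186044416.
As a reduced fraction: E[X] = 10104934117421/17592186044416 ≈ 0.5743990.
Is E[X] < 1? YES.
Since E[X] < 1, there exists a 2-coloring of K_{95} with no monochromatic K_10; hence R(10, 10) > 95.

E[X] = 10104934117421/17592186044416 ≈ 0.5743990; E[X] < 1, so R(10, 10) > 95.


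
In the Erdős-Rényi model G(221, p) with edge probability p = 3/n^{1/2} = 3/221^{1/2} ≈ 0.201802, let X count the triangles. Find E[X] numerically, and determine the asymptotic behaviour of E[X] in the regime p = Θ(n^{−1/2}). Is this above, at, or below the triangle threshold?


Number of potential triangles: C(221, 3) = 1774630.
Each occurs with probability p³ ≈ (0.201802)³ ≈ 8.21817441e-03.
By linearity: E[X] = C(221, 3)·p³ ≈ 1774630 · 8.21817441e-03 ≈ 14584.218847.
Since α = 1/2 < 1, p = c/n^{1/2} ≫ 1/n is above the triangle threshold p ~ 1/n. Asymptotically E[X] ~ (c³/6)·n^{3(1−α)} = (3³/6)·n^{1.5} → ∞; triangles are abundant w.h.p.

E[X] ≈ 14584.218847; in regime p = Θ(1/n^{1/2}) E[X] diverges (above the triangle threshold p ~ 1/n).


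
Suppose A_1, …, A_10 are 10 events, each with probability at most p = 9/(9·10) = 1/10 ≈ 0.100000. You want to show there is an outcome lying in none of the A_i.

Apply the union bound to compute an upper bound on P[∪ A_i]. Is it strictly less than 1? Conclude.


Union bound: P[∪_{i=1}^{10} A_i] ≤ Σ_i P[A_i] ≤ 10·p = 10·(1/10) = 1.
Numerically: 1 ≈ 1.000000.
Is 1 < 1? NO.
Since the bound 1 is ≥ 1, the union bound is uninformative here; it does NOT by itself certify existence.

10·p = 1 ≈ 1.000000; existence NOT certified by the union bound.


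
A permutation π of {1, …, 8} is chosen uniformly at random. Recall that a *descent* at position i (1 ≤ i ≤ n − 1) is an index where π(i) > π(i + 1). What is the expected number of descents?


Write X = Σ X_I over i = 1, …, 7, with X_I the indicator of one descent.
There are 7 indicators.
For each fixed i, the pair (π(i), π(i+1)) is a uniformly random ordered pair of distinct values from {1, …, 8}; by symmetry P[π(i) > π(i+1)] = 1/2.
By linearity: E[X] = 7 · (1/2) = (8 − 1) · (1/2) = 7/2 ≈ 3.50000.

E[X] = 7/2 = 3.50000.


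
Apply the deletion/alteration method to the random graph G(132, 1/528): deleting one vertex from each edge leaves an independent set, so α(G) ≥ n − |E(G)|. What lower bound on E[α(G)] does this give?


E[|E(G)|] = C(132, 2)·p = 8646 · (1/528) = 131/8.
E[α(G)] ≥ n − E[|E(G)|] = 132 − 131/8 = 925/8.
Numerically: ≈ 115.625000.
(This is only a lower bound; the true E[α(G)] may be larger.)

E[α(G)] ≥ 925/8 ≈ 115.625000.


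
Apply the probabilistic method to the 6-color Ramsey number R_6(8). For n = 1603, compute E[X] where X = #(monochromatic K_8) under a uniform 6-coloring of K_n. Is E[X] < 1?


E[X] = C(1603, 8) · 6^{1 − 28} = 1062551202482611197720 · 6^{−27} = 1062551202482611197720/1023490369077469249536.
As a reduced fraction: E[X] = 14757655590036266635/14215144014964850688 ≈ 1.038.
Is E[X] < 1? NO.
Since E[X] ≥ 1, the first-moment bound is inconclusive at n = 1603; it does NOT by itself certify R_6(8) > 1603.

E[X] = 14757655590036266635/14215144014964850688 ≈ 1.038; E[X] ≥ 1; first-moment method inconclusive here.


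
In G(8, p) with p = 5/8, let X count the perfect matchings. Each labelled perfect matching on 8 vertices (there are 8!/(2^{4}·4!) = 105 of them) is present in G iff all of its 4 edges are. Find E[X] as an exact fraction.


K_8 has 8!/(2^{4}·4!) = 105 labelled perfect matchings.
For each such perfect matching H, let X_H = 1 if all 4 edges of H are present in G. Then P[X_H = 1] = p^{4} = (5/8)^{4} = 625/4096.
By linearity of expectation: E[X] = Σ_H E[X_H] = 105 · p^{4} = 105 · 625/4096 = 65625/4096.
Numerically: E[X] ≈ 16.02.

E[X] = 105 · (5/8)^{4} = 65625/4096 ≈ 16.02.


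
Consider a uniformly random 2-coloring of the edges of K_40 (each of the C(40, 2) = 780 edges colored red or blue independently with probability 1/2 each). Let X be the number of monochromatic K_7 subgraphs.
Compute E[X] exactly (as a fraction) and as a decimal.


Let X = Σ_S X_S over the C(40, 7) = 18643560 subsets S of size 7, where X_S = 1 if the K_7 on S is monochromatic.
For a fixed S, the K_7 on S has C(7, 2) = 21 edges. P[all 21 edges red] = (1/2)^21, and likewise for blue, so P[monochromatic] = 2·(1/2)^21 = 2^{1 − 21} = 1/1048576.
Summing: E[X] = C(40, 7) · 2^{1 − 21} = 18643560 · 1/1048576 = 2330445/131072.
Numerically: E[X] ≈ 17.7799.

E[X] = C(40,7)·2^(1−C(7,2)) = 2330445/131072 ≈ 17.7799.


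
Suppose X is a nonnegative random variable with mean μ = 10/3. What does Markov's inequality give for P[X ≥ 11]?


μ = E[X] = 10/3, a = 11.
Markov: P[X ≥ 11] ≤ μ/a = (10/3)/11 = 10/33.
Numerically: ≈ 0.3030.
(Since a = 11 > μ = 3.3333, the bound 10/33 is < 1 and informative.)

P[X ≥ 11] ≤ 10/33 ≈ 0.3030.


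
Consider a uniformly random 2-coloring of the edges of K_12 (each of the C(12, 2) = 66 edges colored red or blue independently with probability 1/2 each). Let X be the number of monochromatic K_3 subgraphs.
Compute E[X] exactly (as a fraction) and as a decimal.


Let X = Σ_S X_S over the C(12, 3) = 220 subsets S of size 3, where X_S = 1 if the K_3 on S is monochromatic.
For a fixed S, the K_3 on S has C(3, 2) = 3 edges. P[all 3 edges red] = (1/2)^3, and likewise for blue, so P[monochromatic] = 2·(1/2)^3 = 2^{1 − 3} = 1/4.
Summing: E[X] = C(12, 3) · 2^{1 − 3} = 220 · 1/4 = 55.
Numerically: E[X] ≈ 55.000000.

E[X] = C(12,3)·2^(1−C(3,2)) = 55 ≈ 55.000000.


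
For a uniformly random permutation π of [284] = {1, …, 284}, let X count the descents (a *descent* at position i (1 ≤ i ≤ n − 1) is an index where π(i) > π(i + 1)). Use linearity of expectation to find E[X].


Write X = Σ X_I over i = 1, …, 283, with X_I the indicator of one descent.
There are 283 indicators.
For each fixed i, the pair (π(i), π(i+1)) is a uniformly random ordered pair of distinct values from {1, …, 284}; by symmetry P[π(i) > π(i+1)] = 1/2.
By linearity: E[X] = 283 · (1/2) = (284 − 1) · (1/2) = 283/2 ≈ 141.500000.

E[X] = 283/2 = 141.500000.


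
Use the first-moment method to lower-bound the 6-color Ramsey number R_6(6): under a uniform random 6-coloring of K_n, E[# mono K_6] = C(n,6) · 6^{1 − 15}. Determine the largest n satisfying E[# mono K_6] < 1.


We need C(n, 6) · 6^{1 − 15} < 1, i.e. C(n, 6) < 6^{15 − 1} = 78364164096.
Check values of n near the boundary:
  n = 196: C(196, 6) = 72887293024; 72887293024 < 78364164096? YES
  n = 197: C(197, 6) = 75176946208; 75176946208 < 78364164096? YES
  n = 198: C(198, 6) = 77526225777; 77526225777 < 78364164096? YES
  n = 199: C(199, 6) = 79936367511; 79936367511 < 78364164096? NO
  n = 200: C(200, 6) = 82408626300; 82408626300 < 78364164096? NO
  n = 201: C(201, 6) = 84944276340; 84944276340 < 78364164096? NO
The largest n with C(n, 6) < 78364164096 is n = 198 (where E[X] = 25842075259/26121388032 ≈ 0.9893). Hence R_6(6) > 198, i.e. R_6(6) ≥ 199.

Largest n = 198; hence R_6(6) > 198.


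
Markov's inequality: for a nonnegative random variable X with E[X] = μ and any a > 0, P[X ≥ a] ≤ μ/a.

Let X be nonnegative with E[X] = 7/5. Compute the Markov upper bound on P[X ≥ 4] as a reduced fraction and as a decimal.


μ = E[X] = 7/5, a = 4.
Markov: P[X ≥ 4] ≤ μ/a = (7/5)/4 = 7/20.
Numerically: ≈ 0.350.
(Since a = 4 > μ = 1.400, the bound 7/20 is < 1 and informative.)

P[X ≥ 4] ≤ 7/20 ≈ 0.350.


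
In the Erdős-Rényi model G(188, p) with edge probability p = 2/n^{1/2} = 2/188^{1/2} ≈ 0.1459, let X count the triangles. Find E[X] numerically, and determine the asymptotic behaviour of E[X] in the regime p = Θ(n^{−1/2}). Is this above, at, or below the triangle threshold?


Number of potential triangles: C(188, 3) = 1089836.
Each occurs with probability p³ ≈ (0.1459)³ ≈ 3.103510e-03.
By linearity: E[X] = C(188, 3)·p³ ≈ 1089836 · 3.103510e-03 ≈ 3382.3174.
Since α = 1/2 < 1, p = c/n^{1/2} ≫ 1/n is above the triangle threshold p ~ 1/n. Asymptotically E[X] ~ (c³/6)·n^{3(1−α)} = (2³/6)·n^{1.5} → ∞; triangles are abundant w.h.p.

E[X] ≈ 3382.3174; in regime p = Θ(1/n^{1/2}) E[X] diverges (above the triangle threshold p ~ 1/n).


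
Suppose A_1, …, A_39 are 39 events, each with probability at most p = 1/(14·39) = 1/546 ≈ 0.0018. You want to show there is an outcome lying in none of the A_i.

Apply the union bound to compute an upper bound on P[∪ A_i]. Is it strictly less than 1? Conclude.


Union bound: P[∪_{i=1}^{39} A_i] ≤ Σ_i P[A_i] ≤ 39·p = 39·(1/546) = 1/14.
Numerically: 1/14 ≈ 0.0714.
Is 1/14 < 1? YES.
Since P[∪ A_i] ≤ 1/14 < 1, the complement has P[∩ A_i^c] ≥ 1 − 1/14 = 13/14 > 0, so some outcome avoids every A_i.

39·p = 1/14 ≈ 0.0714; existence CERTIFIED by the union bound.


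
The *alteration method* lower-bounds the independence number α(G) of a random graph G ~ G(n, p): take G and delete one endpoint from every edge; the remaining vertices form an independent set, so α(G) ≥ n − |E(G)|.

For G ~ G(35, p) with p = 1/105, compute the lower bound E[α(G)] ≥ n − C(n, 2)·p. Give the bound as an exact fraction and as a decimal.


E[|E(G)|] = C(35, 2)·p = 595 · (1/105) = 17/3.
E[α(G)] ≥ n − E[|E(G)|] = 35 − 17/3 = 88/3.
Numerically: ≈ 29.333333.
(This is only a lower bound; the true E[α(G)] may be larger.)

E[α(G)] ≥ 88/3 ≈ 29.333333.


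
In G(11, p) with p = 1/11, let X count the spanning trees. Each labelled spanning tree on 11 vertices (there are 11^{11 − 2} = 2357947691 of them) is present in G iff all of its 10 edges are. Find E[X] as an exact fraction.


K_11 has 11^{11 − 2} = 2357947691 labelled spanning trees.
For each such spanning tree H, let X_H = 1 if all 10 edges of H are present in G. Then P[X_H = 1] = p^{10} = (1/11)^{10} = 1/25937424601.
Summing the indicators: E[X] = Σ_H E[X_H] = 2357947691 · p^{10} = 2357947691 · 1/25937424601 = 1/11.
Numerically: E[X] ≈ 0.09091.

E[X] = 2357947691 · (1/11)^{10} = 1/11 ≈ 0.09091.


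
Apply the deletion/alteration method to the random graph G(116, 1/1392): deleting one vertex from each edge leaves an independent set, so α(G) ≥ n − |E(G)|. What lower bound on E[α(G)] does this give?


E[|E(G)|] = C(116, 2)·p = 6670 · (1/1392) = 115/24.
E[α(G)] ≥ n − E[|E(G)|] = 116 − 115/24 = 2669/24.
Numerically: ≈ 111.20833.
(This is only a lower bound; the true E[α(G)] may be larger.)

E[α(G)] ≥ 2669/24 ≈ 111.20833.


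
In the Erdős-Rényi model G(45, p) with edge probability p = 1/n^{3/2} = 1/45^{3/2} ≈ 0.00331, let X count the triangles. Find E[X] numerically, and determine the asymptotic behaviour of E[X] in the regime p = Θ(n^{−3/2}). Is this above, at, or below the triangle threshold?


Number of potential triangles: C(45, 3) = 14190.
Each occurs with probability p³ ≈ (0.00331)³ ≈ 3.63533e-08.
By linearity: E[X] = C(45, 3)·p³ ≈ 14190 · 3.63533e-08 ≈ 0.001.
Since α = 3/2 > 1, p = c/n^{3/2} = o(1/n) is below the triangle threshold p ~ 1/n. Asymptotically E[X] ~ (c³/6)·n^{3(1−α)} = (1³/6)·n^{-1.5} → 0, so by Markov's inequality G has no triangles w.h.p.

E[X] ≈ 0.001; in regime p = Θ(1/n^{3/2}) E[X] tends to 0 (below the triangle threshold p ~ 1/n).


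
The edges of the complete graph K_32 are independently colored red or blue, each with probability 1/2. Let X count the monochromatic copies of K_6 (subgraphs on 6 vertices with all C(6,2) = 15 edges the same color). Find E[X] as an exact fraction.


Let X = Σ_S X_S over the C(32, 6) = 906192 subsets S of size 6, where X_S = 1 if the K_6 on S is monochromatic.
For a fixed S, the K_6 on S has C(6, 2) = 15 edges. P[all 15 edges red] = (1/2)^15, and likewise for blue, so P[monochromatic] = 2·(1/2)^15 = 2^{1 − 15} = 1/16384.
By linearity of expectation: E[X] = C(32, 6) · 2^{1 − 15} = 906192 · 1/16384 = 56637/1024.
Numerically: E[X] ≈ 55.3096.

E[X] = C(32,6)·2^(1−C(6,2)) = 56637/1024 ≈ 55.3096.


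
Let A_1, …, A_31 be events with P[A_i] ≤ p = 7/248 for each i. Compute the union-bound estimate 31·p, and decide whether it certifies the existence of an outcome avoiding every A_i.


Union bound: P[∪_{i=1}^{31} A_i] ≤ Σ_i P[A_i] ≤ 31·p = 31·(7/248) = 7/8.
Numerically: 7/8 ≈ 0.875.
Is 7/8 < 1? YES.
Since P[∪ A_i] ≤ 7/8 < 1, the complement has P[∩ A_i^c] ≥ 1 − 7/8 = 1/8 > 0, so some outcome avoids every A_i.

31·p = 7/8 ≈ 0.875; existence CERTIFIED by the union bound.


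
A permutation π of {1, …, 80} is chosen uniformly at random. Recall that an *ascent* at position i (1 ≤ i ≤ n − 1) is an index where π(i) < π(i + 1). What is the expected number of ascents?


Write X = Σ X_I over i = 1, …, 79, with X_I the indicator of one ascent.
There are 79 indicators.
For each fixed i, the pair (π(i), π(i+1)) is a uniformly random ordered pair of distinct values from {1, …, 80}; by symmetry P[π(i) < π(i+1)] = 1/2.
By linearity: E[X] = 79 · (1/2) = (80 − 1) · (1/2) = 79/2 ≈ 39.500.

E[X] = 79/2 = 39.500.


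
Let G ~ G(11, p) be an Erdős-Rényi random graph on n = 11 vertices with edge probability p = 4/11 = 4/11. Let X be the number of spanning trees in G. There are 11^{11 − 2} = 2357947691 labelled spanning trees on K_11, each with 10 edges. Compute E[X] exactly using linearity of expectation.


K_11 has 11^{11 − 2} = 2357947691 labelled spanning trees.
For each such spanning tree H, let X_H = 1 if all 10 edges of H are present in G. Then P[X_H = 1] = p^{10} = (4/11)^{10} = 1048576/25937424601.
By linearity of expectation: E[X] = Σ_H E[X_H] = 2357947691 · p^{10} = 2357947691 · 1048576/25937424601 = 1048576/11.
Numerically: E[X] ≈ 9.533e+04.

E[X] = 2357947691 · (4/11)^{10} = 1048576/11 ≈ 9.533e+04.


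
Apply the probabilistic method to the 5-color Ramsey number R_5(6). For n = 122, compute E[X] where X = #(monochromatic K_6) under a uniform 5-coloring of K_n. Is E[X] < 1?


E[X] = C(122, 6) · 5^{1 − 15} = 4042116078 · 5^{−14} = 4042116078/6103515625.
As a reduced fraction: E[X] = 4042116078/6103515625 ≈ 0.662260.
Is E[X] < 1? YES.
Since E[X] < 1, there exists a 5-coloring of K_{122} with no monochromatic K_6; hence R_5(6) > 122.

E[X] = 4042116078/6103515625 ≈ 0.662260; E[X] < 1, so R_5(6) > 122.


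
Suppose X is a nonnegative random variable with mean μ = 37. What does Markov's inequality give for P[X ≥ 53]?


μ = E[X] = 37, a = 53.
Markov: P[X ≥ 53] ≤ μ/a = (37)/53 = 37/53.
Numerically: ≈ 0.6981.
(Since a = 53 > μ = 37.0000, the bound 37/53 is < 1 and informative.)

P[X ≥ 53] ≤ 37/53 ≈ 0.6981.


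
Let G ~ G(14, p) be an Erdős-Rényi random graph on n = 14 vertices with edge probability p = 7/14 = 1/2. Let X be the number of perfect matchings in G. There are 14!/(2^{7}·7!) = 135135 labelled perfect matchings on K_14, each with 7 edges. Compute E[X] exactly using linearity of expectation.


K_14 has 14!/(2^{7}·7!) = 135135 labelled perfect matchings.
For each such perfect matching H, let X_H = 1 if all 7 edges of H are present in G. Then P[X_H = 1] = p^{7} = (1/2)^{7} = 1/128.
Summing the indicators: E[X] = Σ_H E[X_H] = 135135 · p^{7} = 135135 · 1/128 = 135135/128.
Numerically: E[X] ≈ 1055.74.

E[X] = 135135 · (1/2)^{7} = 135135/128 ≈ 1055.74.


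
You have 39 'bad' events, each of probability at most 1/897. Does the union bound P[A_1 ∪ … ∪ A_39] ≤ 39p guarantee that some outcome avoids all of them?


Union bound: P[∪_{i=1}^{39} A_i] ≤ Σ_i P[A_i] ≤ 39·p = 39·(1/897) = 1/23.
Numerically: 1/23 ≈ 0.0434783.
Is 1/23 < 1? YES.
Since P[∪ A_i] ≤ 1/23 < 1, the complement has P[∩ A_i^c] ≥ 1 − 1/23 = 22/23 > 0, so some outcome avoids every A_i.

39·p = 1/23 ≈ 0.0434783; existence CERTIFIED by the union bound.


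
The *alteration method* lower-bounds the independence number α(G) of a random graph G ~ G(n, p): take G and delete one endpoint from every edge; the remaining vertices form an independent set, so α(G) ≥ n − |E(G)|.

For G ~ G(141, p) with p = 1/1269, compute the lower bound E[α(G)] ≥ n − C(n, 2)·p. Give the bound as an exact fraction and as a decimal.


E[|E(G)|] = C(141, 2)·p = 9870 · (1/1269) = 70/9.
E[α(G)] ≥ n − E[|E(G)|] = 141 − 70/9 = 1199/9.
Numerically: ≈ 133.222.
(This is only a lower bound; the true E[α(G)] may be larger.)

E[α(G)] ≥ 1199/9 ≈ 133.222.


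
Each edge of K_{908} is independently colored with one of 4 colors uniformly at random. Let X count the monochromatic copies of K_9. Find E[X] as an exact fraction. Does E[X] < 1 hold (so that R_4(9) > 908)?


E[X] = C(908, 9) · 4^{1 − 36} = 1111058428637338083100 · 4^{−35} = 1111058428637338083100/1180591620717411303424.
As a reduced fraction: E[X] = 277764607159334520775/295147905179352825856 ≈ 0.941103.
Is E[X] < 1? YES.
Since E[X] < 1, there exists a 4-coloring of K_{908} with no monochromatic K_9; hence R_4(9) > 908.

E[X] = 277764607159334520775/295147905179352825856 ≈ 0.941103; E[X] < 1, so R_4(9) > 908.


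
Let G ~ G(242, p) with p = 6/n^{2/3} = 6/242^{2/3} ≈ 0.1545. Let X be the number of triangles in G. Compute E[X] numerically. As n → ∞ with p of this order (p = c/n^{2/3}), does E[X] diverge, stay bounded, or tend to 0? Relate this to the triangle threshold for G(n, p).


Number of potential triangles: C(242, 3) = 2332880.
Each occurs with probability p³ ≈ (0.1545)³ ≈ 3.6882727e-03.
By linearity: E[X] = C(242, 3)·p³ ≈ 2332880 · 3.6882727e-03 ≈ 8604.29752.
Since α = 2/3 < 1, p = c/n^{2/3} ≫ 1/n is above the triangle threshold p ~ 1/n. Asymptotically E[X] ~ (c³/6)·n^{3(1−α)} = (6³/6)·n^{1} → ∞; triangles are abundant w.h.p.

E[X] ≈ 8604.29752; in regime p = Θ(1/n^{2/3}) E[X] diverges (above the triangle threshold p ~ 1/n).


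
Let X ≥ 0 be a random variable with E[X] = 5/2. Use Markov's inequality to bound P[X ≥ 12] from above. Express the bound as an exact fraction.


μ = E[X] = 5/2, a = 12.
Markov: P[X ≥ 12] ≤ μ/a = (5/2)/12 = 5/24.
Numerically: ≈ 0.208333.
(Since a = 12 > μ = 2.500000, the bound 5/24 is < 1 and informative.)

P[X ≥ 12] ≤ 5/24 ≈ 0.208333.


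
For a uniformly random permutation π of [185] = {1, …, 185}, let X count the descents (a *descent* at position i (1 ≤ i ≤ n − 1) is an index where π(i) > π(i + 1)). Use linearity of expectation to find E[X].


Write X = Σ X_I over i = 1, …, 184, with X_I the indicator of one descent.
There are 184 indicators.
For each fixed i, the pair (π(i), π(i+1)) is a uniformly random ordered pair of distinct values from {1, …, 185}; by symmetry P[π(i) > π(i+1)] = 1/2.
By linearity: E[X] = 184 · (1/2) = (185 − 1) · (1/2) = 92 ≈ 92.00000.

E[X] = 92 = 92.00000.


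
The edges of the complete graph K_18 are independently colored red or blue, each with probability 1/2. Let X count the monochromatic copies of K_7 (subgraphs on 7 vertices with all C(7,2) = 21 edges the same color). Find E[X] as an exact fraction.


Let X = Σ_S X_S over the C(18, 7) = 31824 subsets S of size 7, where X_S = 1 if the K_7 on S is monochromatic.
For a fixed S, the K_7 on S has C(7, 2) = 21 edges. P[all 21 edges red] = (1/2)^21, and likewise for blue, so P[monochromatic] = 2·(1/2)^21 = 2^{1 − 21} = 1/1048576.
By linearity: E[X] = C(18, 7) · 2^{1 − 21} = 31824 · 1/1048576 = 1989/65536.
Numerically: E[X] ≈ 0.0303.

E[X] = C(18,7)·2^(1−C(7,2)) = 1989/65536 ≈ 0.0303.


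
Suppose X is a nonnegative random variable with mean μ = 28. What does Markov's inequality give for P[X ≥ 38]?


μ = E[X] = 28, a = 38.
Markov: P[X ≥ 38] ≤ μ/a = (28)/38 = 14/19.
Numerically: ≈ 0.736842.
(Since a = 38 > μ = 28.000000, the bound 14/19 is < 1 and informative.)

P[X ≥ 38] ≤ 14/19 ≈ 0.736842.


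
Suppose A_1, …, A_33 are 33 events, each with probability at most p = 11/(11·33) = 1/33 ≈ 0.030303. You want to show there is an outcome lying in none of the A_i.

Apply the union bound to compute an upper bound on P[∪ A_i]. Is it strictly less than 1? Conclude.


Union bound: P[∪_{i=1}^{33} A_i] ≤ Σ_i P[A_i] ≤ 33·p = 33·(1/33) = 1.
Numerically: 1 ≈ 1.000000.
Is 1 < 1? NO.
Since the bound 1 is ≥ 1, the union bound is uninformative here; it does NOT by itself certify existence.

33·p = 1 ≈ 1.000000; existence NOT certified by the union bound.


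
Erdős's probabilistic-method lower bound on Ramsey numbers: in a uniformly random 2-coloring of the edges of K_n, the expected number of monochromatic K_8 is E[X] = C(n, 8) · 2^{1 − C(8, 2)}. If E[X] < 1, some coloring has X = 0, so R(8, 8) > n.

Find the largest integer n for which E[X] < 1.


We need C(n, 8) · 2^{1 − 28} < 1, i.e. C(n, 8) < 2^{28 − 1} = 134217728.
Check values of n near the boundary:
  n = 37: C(37, 8) = 38608020; 38608020 < 134217728? YES
  n = 38: C(38, 8) = 48903492; 48903492 < 134217728? YES
  n = 39: C(39, 8) = 61523748; 61523748 < 134217728? YES
  n = 40: C(40, 8) = 76904685; 76904685 < 134217728? YES
  n = 41: C(41, 8) = 95548245; 95548245 < 134217728? YES
  n = 42: C(42, 8) = 118030185; 118030185 < 134217728? YES
  n = 43: C(43, 8) = 145008513; 145008513 < 134217728? NO
The largest n with C(n, 8) < 134217728 is n = 42 (where E[X] = 118030185/134217728 ≈ 0.879). Hence R(8, 8) > 42, i.e. R(8, 8) ≥ 43.

Largest n = 42; hence R(8, 8) > 42.


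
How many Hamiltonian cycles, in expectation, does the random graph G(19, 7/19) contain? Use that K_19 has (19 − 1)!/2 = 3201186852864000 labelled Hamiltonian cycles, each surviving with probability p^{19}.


K_19 has (19 − 1)!/2 = 3201186852864000 labelled Hamiltonian cycles.
For each such Hamiltonian cycle H, let X_H = 1 if all 19 edges of H are present in G. Then P[X_H = 1] = p^{19} = (7/19)^{19} = 11398895185373143/1978419655660313589123979.
By linearity: E[X] = Σ_H E[X_H] = 3201186852864000 · p^{19} = 3201186852864000 · 11398895185373143/1978419655660313589123979 = 36489993404591253525678231552000/1978419655660313589123979.
Numerically: E[X] ≈ 1.84e+07.

E[X] = 3201186852864000 · (7/19)^{19} = 36489993404591253525678231552000/1978419655660313589123979 ≈ 1.84e+07.


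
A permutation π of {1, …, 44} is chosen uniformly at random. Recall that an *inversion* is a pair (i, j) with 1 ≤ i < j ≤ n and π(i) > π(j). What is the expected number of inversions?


Write X = Σ X_I over the C(44, 2) = 946 pairs i < j, with X_I the indicator of one inversion.
There are 946 indicators.
For each fixed pair i < j, the values π(i) and π(j) are two distinct elements of {1, …, 44} in uniformly random order; by symmetry P[π(i) > π(j)] = 1/2.
By linearity: E[X] = 946 · (1/2) = C(44, 2) · (1/2) = 946/2 = 473 ≈ 473.00000.

E[X] = 473 = 473.00000.


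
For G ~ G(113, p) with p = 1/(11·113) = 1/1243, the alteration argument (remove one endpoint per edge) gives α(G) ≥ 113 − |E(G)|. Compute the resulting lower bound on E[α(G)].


E[|E(G)|] = C(113, 2)·p = 6328 · (1/1243) = 56/11.
E[α(G)] ≥ n − E[|E(G)|] = 113 − 56/11 = 1187/11.
Numerically: ≈ 107.909091.
(This is only a lower bound; the true E[α(G)] may be larger.)

E[α(G)] ≥ 1187/11 ≈ 107.909091.


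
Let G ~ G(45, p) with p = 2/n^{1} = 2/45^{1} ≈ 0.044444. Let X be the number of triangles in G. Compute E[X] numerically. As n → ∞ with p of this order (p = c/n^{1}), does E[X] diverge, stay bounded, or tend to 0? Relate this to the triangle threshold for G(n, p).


Number of potential triangles: C(45, 3) = 14190.
Each occurs with probability p³ ≈ (0.044444)³ ≈ 8.7791495e-05.
By linearity: E[X] = C(45, 3)·p³ ≈ 14190 · 8.7791495e-05 ≈ 1.24576.
Here α = 1, so p = 2/n is exactly at the triangle threshold p ~ 1/n. Asymptotically E[X] → c³/6 = 2³/6 = 4/3 ≈ 1.33333, a bounded constant. In this regime the triangle count is asymptotically Poisson(c³/6).

E[X] ≈ 1.24576; in regime p = Θ(1/n^{1}) E[X] stays bounded (at the triangle threshold p ~ 1/n).


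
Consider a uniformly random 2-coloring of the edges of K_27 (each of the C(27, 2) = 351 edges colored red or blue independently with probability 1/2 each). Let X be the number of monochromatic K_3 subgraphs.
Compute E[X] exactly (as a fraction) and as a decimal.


Let X = Σ_S X_S over the C(27, 3) = 2925 subsets S of size 3, where X_S = 1 if the K_3 on S is monochromatic.
For a fixed S, the K_3 on S has C(3, 2) = 3 edges. P[all 3 edges red] = (1/2)^3, and likewise for blue, so P[monochromatic] = 2·(1/2)^3 = 2^{1 − 3} = 1/4.
Summing: E[X] = C(27, 3) · 2^{1 − 3} = 2925 · 1/4 = 2925/4.
Numerically: E[X] ≈ 731.25000.

E[X] = C(27,3)·2^(1−C(3,2)) = 2925/4 ≈ 731.25000.


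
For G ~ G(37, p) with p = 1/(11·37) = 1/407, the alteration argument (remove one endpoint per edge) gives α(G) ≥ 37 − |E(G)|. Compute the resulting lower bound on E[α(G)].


E[|E(G)|] = C(37, 2)·p = 666 · (1/407) = 18/11.
E[α(G)] ≥ n − E[|E(G)|] = 37 − 18/11 = 389/11.
Numerically: ≈ 35.36364.
(This is only a lower bound; the true E[α(G)] may be larger.)

E[α(G)] ≥ 389/11 ≈ 35.36364.


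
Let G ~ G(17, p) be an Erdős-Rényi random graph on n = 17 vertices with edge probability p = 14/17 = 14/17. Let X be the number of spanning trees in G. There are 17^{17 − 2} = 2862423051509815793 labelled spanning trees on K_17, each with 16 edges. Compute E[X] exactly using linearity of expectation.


K_17 has 17^{17 − 2} = 2862423051509815793 labelled spanning trees.
For each such spanning tree H, let X_H = 1 if all 16 edges of H are present in G. Then P[X_H = 1] = p^{16} = (14/17)^{16} = 2177953337809371136/48661191875666868481.
By linearity: E[X] = Σ_H E[X_H] = 2862423051509815793 · p^{16} = 2862423051509815793 · 2177953337809371136/48661191875666868481 = 2177953337809371136/17.
Numerically: E[X] ≈ 1.28e+17.

E[X] = 2862423051509815793 · (14/17)^{16} = 2177953337809371136/17 ≈ 1.28e+17.


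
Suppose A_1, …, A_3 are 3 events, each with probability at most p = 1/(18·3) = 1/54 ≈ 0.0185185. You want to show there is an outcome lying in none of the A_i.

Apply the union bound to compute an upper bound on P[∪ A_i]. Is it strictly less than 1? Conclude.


Union bound: P[∪_{i=1}^{3} A_i] ≤ Σ_i P[A_i] ≤ 3·p = 3·(1/54) = 1/18.
Numerically: 1/18 ≈ 0.0555556.
Is 1/18 < 1? YES.
Since P[∪ A_i] ≤ 1/18 < 1, the complement has P[∩ A_i^c] ≥ 1 − 1/18 = 17/18 > 0, so some outcome avoids every A_i.

3·p = 1/18 ≈ 0.0555556; existence CERTIFIED by the union bound.


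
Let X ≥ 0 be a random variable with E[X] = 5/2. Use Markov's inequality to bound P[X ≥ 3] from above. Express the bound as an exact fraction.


μ = E[X] = 5/2, a = 3.
Markov: P[X ≥ 3] ≤ μ/a = (5/2)/3 = 5/6.
Numerically: ≈ 0.833333.
(Since a = 3 > μ = 2.500000, the bound 5/6 is < 1 and informative.)

P[X ≥ 3] ≤ 5/6 ≈ 0.833333.


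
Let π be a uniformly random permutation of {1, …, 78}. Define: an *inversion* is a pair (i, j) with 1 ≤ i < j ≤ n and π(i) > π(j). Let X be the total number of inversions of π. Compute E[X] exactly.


Write X = Σ X_I over the C(78, 2) = 3003 pairs i < j, with X_I the indicator of one inversion.
There are 3003 indicators.
For each fixed pair i < j, the values π(i) and π(j) are two distinct elements of {1, …, 78} in uniformly random order; by symmetry P[π(i) > π(j)] = 1/2.
By linearity: E[X] = 3003 · (1/2) = C(78, 2) · (1/2) = 3003/2 = 3003/2 ≈ 1501.5000.

E[X] = 3003/2 = 1501.5000.
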